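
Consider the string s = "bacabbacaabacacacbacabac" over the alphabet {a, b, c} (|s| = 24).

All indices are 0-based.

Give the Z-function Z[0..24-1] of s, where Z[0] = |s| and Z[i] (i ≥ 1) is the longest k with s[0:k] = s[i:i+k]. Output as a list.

[24, 0, 0, 0, 1, 4, 0, 0, 0, 0, 4, 0, 0, 0, 0, 0, 0, 5, 0, 0, 0, 3, 0, 0]

Z[0]=24
i=1: fresh scan; Z[1]=0
i=2: fresh scan; Z[2]=0
i=3: fresh scan; Z[3]=0
i=4: fresh scan; Z[4]=1 extend→box=[4,5)
i=5: fresh scan; Z[5]=4 extend→box=[5,9)
i=6: min(r-i=3, Z[1]=0)=0; Z[6]=0
i=7: min(r-i=2, Z[2]=0)=0; Z[7]=0
i=8: min(r-i=1, Z[3]=0)=0; Z[8]=0
i=9: fresh scan; Z[9]=0
i=10: fresh scan; Z[10]=4 extend→box=[10,14)
i=11: min(r-i=3, Z[1]=0)=0; Z[11]=0
i=12: min(r-i=2, Z[2]=0)=0; Z[12]=0
i=13: min(r-i=1, Z[3]=0)=0; Z[13]=0
i=14: fresh scan; Z[14]=0
i=15: fresh scan; Z[15]=0
i=16: fresh scan; Z[16]=0
i=17: fresh scan; Z[17]=5 extend→box=[17,22)
i=18: min(r-i=4, Z[1]=0)=0; Z[18]=0
i=19: min(r-i=3, Z[2]=0)=0; Z[19]=0
i=20: min(r-i=2, Z[3]=0)=0; Z[20]=0
i=21: min(r-i=1, Z[4]=1)=1; Z[21]=3 extend→box=[21,24)
i=22: min(r-i=2, Z[1]=0)=0; Z[22]=0
i=23: min(r-i=1, Z[2]=0)=0; Z[23]=0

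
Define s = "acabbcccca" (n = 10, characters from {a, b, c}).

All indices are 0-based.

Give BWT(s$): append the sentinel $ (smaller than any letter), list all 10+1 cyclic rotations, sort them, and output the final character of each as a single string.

acc$abcaccb

rank  rotation     last
    0  $acabbcccca  a
    1  a$acabbcccc  c
    2  abbcccca$ac  c
    3  acabbcccca$  $
    4  bbcccca$aca  a
    5  bcccca$acab  b
    6  ca$acabbccc  c
    7  cabbcccca$a  a
    8  cca$acabbcc  c
    9  ccca$acabbc  c
   10  cccca$acabb  b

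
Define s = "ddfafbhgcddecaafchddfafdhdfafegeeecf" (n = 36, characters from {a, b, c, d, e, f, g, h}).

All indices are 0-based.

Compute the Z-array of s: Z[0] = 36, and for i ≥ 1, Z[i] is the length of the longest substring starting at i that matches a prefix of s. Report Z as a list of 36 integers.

Z[0]=36
i=1: i≥r, start 0; Z[1]=1 grow→box=[1,2)
i=2: i≥r, start 0; Z[2]=0
i=3: i≥r, start 0; Z[3]=0
i=4: i≥r, start 0; Z[4]=0
i=5: i≥r, start 0; Z[5]=0
i=6: i≥r, start 0; Z[6]=0
i=7: i≥r, start 0; Z[7]=0
i=8: i≥r, start 0; Z[8]=0
i=9: i≥r, start 0; Z[9]=2 grow→box=[9,11)
i=10: min(r-i=1, Z[1]=1)=1; Z[10]=1
i=11: i≥r, start 0; Z[11]=0
i=12: i≥r, start 0; Z[12]=0
i=13: i≥r, start 0; Z[13]=0
i=14: i≥r, start 0; Z[14]=0
i=15: i≥r, start 0; Z[15]=0
i=16: i≥r, start 0; Z[16]=0
i=17: i≥r, start 0; Z[17]=0
i=18: i≥r, start 0; Z[18]=5 grow→box=[18,23)
i=19: min(r-i=4, Z[1]=1)=1; Z[19]=1
i=20: min(r-i=3, Z[2]=0)=0; Z[20]=0
i=21: min(r-i=2, Z[3]=0)=0; Z[21]=0
i=22: min(r-i=1, Z[4]=0)=0; Z[22]=0
i=23: i≥r, start 0; Z[23]=1 grow→box=[23,24)
i=24: i≥r, start 0; Z[24]=0
i=25: i≥r, start 0; Z[25]=1 grow→box=[25,26)
i=26: i≥r, start 0; Z[26]=0
i=27: i≥r, start 0; Z[27]=0
i=28: i≥r, start 0; Z[28]=0
i=29: i≥r, start 0; Z[29]=0
i=30: i≥r, start 0; Z[30]=0
i=31: i≥r, start 0; Z[31]=0
i=32: i≥r, start 0; Z[32]=0
i=33: i≥r, start 0; Z[33]=0
i=34: i≥r, start 0; Z[34]=0
i=35: i≥r, start 0; Z[35]=0

[36, 1, 0, 0, 0, 0, 0, 0, 0, 2, 1, 0, 0, 0, 0, 0, 0, 0, 5, 1, 0, 0, 0, 1, 0, 1, 0, 0, 0, 0, 0, 0, 0, 0, 0, 0]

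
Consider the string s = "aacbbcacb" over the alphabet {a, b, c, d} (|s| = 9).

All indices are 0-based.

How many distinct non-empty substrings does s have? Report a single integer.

36

rank | idx | suffix
   0 |   0 | aacbbcacb
   1 |   6 | acb
   2 |   1 | acbbcacb
   3 |   8 | b
   4 |   3 | bbcacb
   5 |   4 | bcacb
   6 |   5 | cacb
   7 |   7 | cb
   8 |   2 | cbbcacb

SA = [0, 6, 1, 8, 3, 4, 5, 7, 2]
[i] adj suffixes → lcp
  [1] 0/6 → 1 ('a')
  [2] 6/1 → 3 ('acb')
  [3] 1/8 → 0 ('')
  [4] 8/3 → 1 ('b')
  [5] 3/4 → 1 ('b')
  [6] 4/5 → 0 ('')
  [7] 5/7 → 1 ('c')
  [8] 7/2 → 2 ('cb')

n(n+1)/2 = 9·10/2 = 45
Σ LCP = 0 + 1 + 3 + 0 + 1 + 1 + 0 + 1 + 2 = 9
distinct = 45 − 9 = 36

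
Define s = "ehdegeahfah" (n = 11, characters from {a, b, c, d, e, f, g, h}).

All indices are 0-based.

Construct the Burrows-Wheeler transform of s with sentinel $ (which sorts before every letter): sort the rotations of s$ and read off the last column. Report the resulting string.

rank  rotation      last
    0  $ehdegeahfah  h
    1  ah$ehdegeahf  f
    2  ahfah$ehdege  e
    3  degeahfah$eh  h
    4  eahfah$ehdeg  g
    5  egeahfah$ehd  d
    6  ehdegeahfah$  $
    7  fah$ehdegeah  h
    8  geahfah$ehde  e
    9  h$ehdegeahfa  a
   10  hdegeahfah$e  e
   11  hfah$ehdegea  a

hfehgd$heaea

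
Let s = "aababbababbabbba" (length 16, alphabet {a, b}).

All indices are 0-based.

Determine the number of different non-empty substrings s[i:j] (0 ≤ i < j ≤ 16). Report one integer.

92

rank→(start, suffix):
  0 → (15, 'a')
  1 → (0, 'aababbababbabbba')
  2 → (1, 'ababbababbabbba')
  3 → (6, 'ababbabbba')
  4 → (3, 'abbababbabbba')
  5 → (8, 'abbabbba')
  6 → (11, 'abbba')
  7 → (14, 'ba')
  8 → (5, 'bababbabbba')
  9 → (2, 'babbababbabbba')
  10 → (7, 'babbabbba')
  11 → (10, 'babbba')
  12 → (13, 'bba')
  13 → (4, 'bbababbabbba')
  14 → (9, 'bbabbba')
  15 → (12, 'bbba')

SA = [15, 0, 1, 6, 3, 8, 11, 14, 5, 2, 7, 10, 13, 4, 9, 12]
[i] adj suffixes → lcp
  [1] 15/0 → 1 ('a')
  [2] 0/1 → 1 ('a')
  [3] 1/6 → 7 ('ababbab')
  [4] 6/3 → 2 ('ab')
  [5] 3/8 → 5 ('abbab')
  [6] 8/11 → 3 ('abb')
  [7] 11/14 → 0 ('')
  [8] 14/5 → 2 ('ba')
  [9] 5/2 → 3 ('bab')
  [10] 2/7 → 6 ('babbab')
  [11] 7/10 → 4 ('babb')
  [12] 10/13 → 1 ('b')
  [13] 13/4 → 3 ('bba')
  [14] 4/9 → 4 ('bbab')
  [15] 9/12 → 2 ('bb')

n(n+1)/2 = 16·17/2 = 136
Σ LCP = 0 + 1 + 1 + 7 + 2 + 5 + 3 + 0 + 2 + 3 + 6 + 4 + 1 + 3 + 4 + 2 = 44
distinct = 136 − 44 = 92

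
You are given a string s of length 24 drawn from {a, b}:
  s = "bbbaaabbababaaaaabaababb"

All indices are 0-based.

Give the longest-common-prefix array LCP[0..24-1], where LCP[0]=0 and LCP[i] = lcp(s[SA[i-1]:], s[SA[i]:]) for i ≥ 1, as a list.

[0, 4, 3, 4, 2, 4, 3, 1, 4, 3, 4, 2, 3, 0, 1, 4, 3, 2, 4, 3, 1, 2, 3, 2]

sorted suffixes:
  #0 SA[0]=12  'aaaaabaababb'
  #1 SA[1]=13  'aaaabaababb'
  #2 SA[2]=14  'aaabaababb'
  #3 SA[3]=3  'aaabbababaaaaabaababb'
  #4 SA[4]=15  'aabaababb'
  #5 SA[5]=18  'aababb'
  #6 SA[6]=4  'aabbababaaaaabaababb'
  #7 SA[7]=10  'abaaaaabaababb'
  #8 SA[8]=16  'abaababb'
  #9 SA[9]=8  'ababaaaaabaababb'
  #10 SA[10]=19  'ababb'
  #11 SA[11]=21  'abb'
  #12 SA[12]=5  'abbababaaaaabaababb'
  #13 SA[13]=23  'b'
  #14 SA[14]=11  'baaaaabaababb'
  #15 SA[15]=2  'baaabbababaaaaabaababb'
  #16 SA[16]=17  'baababb'
  #17 SA[17]=9  'babaaaaabaababb'
  #18 SA[18]=7  'bababaaaaabaababb'
  #19 SA[19]=20  'babb'
  #20 SA[20]=22  'bb'
  #21 SA[21]=1  'bbaaabbababaaaaabaababb'
  #22 SA[22]=6  'bbababaaaaabaababb'
  #23 SA[23]=0  'bbbaaabbababaaaaabaababb'

SA = [12, 13, 14, 3, 15, 18, 4, 10, 16, 8, 19, 21, 5, 23, 11, 2, 17, 9, 7, 20, 22, 1, 6, 0]
i: (SA[i-1],SA[i]) lcp shared
  1: (12,13) 4 'aaaa'
  2: (13,14) 3 'aaa'
  3: (14,3) 4 'aaab'
  4: (3,15) 2 'aa'
  5: (15,18) 4 'aaba'
  6: (18,4) 3 'aab'
  7: (4,10) 1 'a'
  8: (10,16) 4 'abaa'
  9: (16,8) 3 'aba'
  10: (8,19) 4 'abab'
  11: (19,21) 2 'ab'
  12: (21,5) 3 'abb'
  13: (5,23) 0 ''
  14: (23,11) 1 'b'
  15: (11,2) 4 'baaa'
  16: (2,17) 3 'baa'
  17: (17,9) 2 'ba'
  18: (9,7) 4 'baba'
  19: (7,20) 3 'bab'
  20: (20,22) 1 'b'
  21: (22,1) 2 'bb'
  22: (1,6) 3 'bba'
  23: (6,0) 2 'bb'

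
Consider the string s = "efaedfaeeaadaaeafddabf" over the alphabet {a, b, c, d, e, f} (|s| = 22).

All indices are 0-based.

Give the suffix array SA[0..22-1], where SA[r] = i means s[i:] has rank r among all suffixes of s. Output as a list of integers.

rank→(start, suffix):
  0 → (9, 'aadaaeafddabf')
  1 → (12, 'aaeafddabf')
  2 → (19, 'abf')
  3 → (10, 'adaaeafddabf')
  4 → (13, 'aeafddabf')
  5 → (2, 'aedfaeeaadaaeafddabf')
  6 → (6, 'aeeaadaaeafddabf')
  7 → (15, 'afddabf')
  8 → (20, 'bf')
  9 → (11, 'daaeafddabf')
  10 → (18, 'dabf')
  11 → (17, 'ddabf')
  12 → (4, 'dfaeeaadaaeafddabf')
  13 → (8, 'eaadaaeafddabf')
  14 → (14, 'eafddabf')
  15 → (3, 'edfaeeaadaaeafddabf')
  16 → (7, 'eeaadaaeafddabf')
  17 → (0, 'efaedfaeeaadaaeafddabf')
  18 → (21, 'f')
  19 → (1, 'faedfaeeaadaaeafddabf')
  20 → (5, 'faeeaadaaeafddabf')
  21 → (16, 'fddabf')

[9, 12, 19, 10, 13, 2, 6, 15, 20, 11, 18, 17, 4, 8, 14, 3, 7, 0, 21, 1, 5, 16]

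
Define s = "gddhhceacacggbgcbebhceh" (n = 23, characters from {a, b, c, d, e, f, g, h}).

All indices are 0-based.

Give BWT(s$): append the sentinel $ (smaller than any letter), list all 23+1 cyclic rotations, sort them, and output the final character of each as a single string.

rank  rotation                  last
    0  $gddhhceacacggbgcbebhceh  h
    1  acacggbgcbebhceh$gddhhce  e
    2  acggbgcbebhceh$gddhhceac  c
    3  bebhceh$gddhhceacacggbgc  c
    4  bgcbebhceh$gddhhceacacgg  g
    5  bhceh$gddhhceacacggbgcbe  e
    6  cacggbgcbebhceh$gddhhcea  a
    7  cbebhceh$gddhhceacacggbg  g
    8  ceacacggbgcbebhceh$gddhh  h
    9  ceh$gddhhceacacggbgcbebh  h
   10  cggbgcbebhceh$gddhhceaca  a
   11  ddhhceacacggbgcbebhceh$g  g
   12  dhhceacacggbgcbebhceh$gd  d
   13  eacacggbgcbebhceh$gddhhc  c
   14  ebhceh$gddhhceacacggbgcb  b
   15  eh$gddhhceacacggbgcbebhc  c
   16  gbgcbebhceh$gddhhceacacg  g
   17  gcbebhceh$gddhhceacacggb  b
   18  gddhhceacacggbgcbebhceh$  $
   19  ggbgcbebhceh$gddhhceacac  c
   20  h$gddhhceacacggbgcbebhce  e
   21  hceacacggbgcbebhceh$gddh  h
   22  hceh$gddhhceacacggbgcbeb  b
   23  hhceacacggbgcbebhceh$gdd  d

heccgeaghhagdcbcgb$cehbd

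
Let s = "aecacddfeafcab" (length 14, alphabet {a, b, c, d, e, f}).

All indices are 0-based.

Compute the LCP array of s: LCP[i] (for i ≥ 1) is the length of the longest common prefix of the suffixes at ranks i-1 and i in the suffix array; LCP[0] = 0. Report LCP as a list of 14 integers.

[0, 1, 1, 1, 0, 0, 2, 1, 0, 1, 0, 1, 0, 1]

sorted suffixes:
  #0 SA[0]=12  'ab'
  #1 SA[1]=3  'acddfeafcab'
  #2 SA[2]=0  'aecacddfeafcab'
  #3 SA[3]=9  'afcab'
  #4 SA[4]=13  'b'
  #5 SA[5]=11  'cab'
  #6 SA[6]=2  'cacddfeafcab'
  #7 SA[7]=4  'cddfeafcab'
  #8 SA[8]=5  'ddfeafcab'
  #9 SA[9]=6  'dfeafcab'
  #10 SA[10]=8  'eafcab'
  #11 SA[11]=1  'ecacddfeafcab'
  #12 SA[12]=10  'fcab'
  #13 SA[13]=7  'feafcab'

SA = [12, 3, 0, 9, 13, 11, 2, 4, 5, 6, 8, 1, 10, 7]
[i] adj suffixes → lcp
  [1] 12/3 → 1 ('a')
  [2] 3/0 → 1 ('a')
  [3] 0/9 → 1 ('a')
  [4] 9/13 → 0 ('')
  [5] 13/11 → 0 ('')
  [6] 11/2 → 2 ('ca')
  [7] 2/4 → 1 ('c')
  [8] 4/5 → 0 ('')
  [9] 5/6 → 1 ('d')
  [10] 6/8 → 0 ('')
  [11] 8/1 → 1 ('e')
  [12] 1/10 → 0 ('')
  [13] 10/7 → 1 ('f')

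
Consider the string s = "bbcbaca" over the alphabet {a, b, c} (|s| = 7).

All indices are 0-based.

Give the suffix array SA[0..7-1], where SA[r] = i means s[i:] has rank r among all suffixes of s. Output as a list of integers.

[6, 4, 3, 0, 1, 5, 2]

sorted suffixes:
  #0 SA[0]=6  'a'
  #1 SA[1]=4  'aca'
  #2 SA[2]=3  'baca'
  #3 SA[3]=0  'bbcbaca'
  #4 SA[4]=1  'bcbaca'
  #5 SA[5]=5  'ca'
  #6 SA[6]=2  'cbaca'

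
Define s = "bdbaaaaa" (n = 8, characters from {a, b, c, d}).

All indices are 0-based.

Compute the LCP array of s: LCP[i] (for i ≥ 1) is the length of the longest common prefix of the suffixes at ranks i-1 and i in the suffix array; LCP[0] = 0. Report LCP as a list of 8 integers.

[0, 1, 2, 3, 4, 0, 1, 0]

rank | idx | suffix
   0 |   7 | a
   1 |   6 | aa
   2 |   5 | aaa
   3 |   4 | aaaa
   4 |   3 | aaaaa
   5 |   2 | baaaaa
   6 |   0 | bdbaaaaa
   7 |   1 | dbaaaaa

SA = [7, 6, 5, 4, 3, 2, 0, 1]
rank  pair      lcp
   1  s[7:],s[6:]  1  'a'
   2  s[6:],s[5:]  2  'aa'
   3  s[5:],s[4:]  3  'aaa'
   4  s[4:],s[3:]  4  'aaaa'
   5  s[3:],s[2:]  0  ''
   6  s[2:],s[0:]  1  'b'
   7  s[0:],s[1:]  0  ''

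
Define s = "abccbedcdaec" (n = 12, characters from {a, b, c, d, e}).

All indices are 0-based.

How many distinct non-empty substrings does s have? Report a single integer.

rank→(start, suffix):
  0 → (0, 'abccbedcdaec')
  1 → (9, 'aec')
  2 → (1, 'bccbedcdaec')
  3 → (4, 'bedcdaec')
  4 → (11, 'c')
  5 → (3, 'cbedcdaec')
  6 → (2, 'ccbedcdaec')
  7 → (7, 'cdaec')
  8 → (8, 'daec')
  9 → (6, 'dcdaec')
  10 → (10, 'ec')
  11 → (5, 'edcdaec')

SA = [0, 9, 1, 4, 11, 3, 2, 7, 8, 6, 10, 5]
rank  pair      lcp
   1  s[0:],s[9:]  1  'a'
   2  s[9:],s[1:]  0  ''
   3  s[1:],s[4:]  1  'b'
   4  s[4:],s[11:]  0  ''
   5  s[11:],s[3:]  1  'c'
   6  s[3:],s[2:]  1  'c'
   7  s[2:],s[7:]  1  'c'
   8  s[7:],s[8:]  0  ''
   9  s[8:],s[6:]  1  'd'
  10  s[6:],s[10:]  0  ''
  11  s[10:],s[5:]  1  'e'

n(n+1)/2 = 12·13/2 = 78
Σ LCP = 0 + 1 + 0 + 1 + 0 + 1 + 1 + 1 + 0 + 1 + 0 + 1 = 7
distinct = 78 − 7 = 71

71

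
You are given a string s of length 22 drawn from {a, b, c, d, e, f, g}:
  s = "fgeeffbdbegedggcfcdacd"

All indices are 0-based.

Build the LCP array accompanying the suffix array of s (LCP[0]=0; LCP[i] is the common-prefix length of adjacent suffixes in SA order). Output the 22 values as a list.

[0, 0, 1, 0, 2, 1, 0, 1, 1, 1, 0, 1, 1, 1, 0, 1, 1, 1, 0, 1, 2, 1]

rank→(start, suffix):
  0 → (19, 'acd')
  1 → (6, 'bdbegedggcfcdacd')
  2 → (8, 'begedggcfcdacd')
  3 → (20, 'cd')
  4 → (17, 'cdacd')
  5 → (15, 'cfcdacd')
  6 → (21, 'd')
  7 → (18, 'dacd')
  8 → (7, 'dbegedggcfcdacd')
  9 → (12, 'dggcfcdacd')
  10 → (11, 'edggcfcdacd')
  11 → (2, 'eeffbdbegedggcfcdacd')
  12 → (3, 'effbdbegedggcfcdacd')
  13 → (9, 'egedggcfcdacd')
  14 → (5, 'fbdbegedggcfcdacd')
  15 → (16, 'fcdacd')
  16 → (4, 'ffbdbegedggcfcdacd')
  17 → (0, 'fgeeffbdbegedggcfcdacd')
  18 → (14, 'gcfcdacd')
  19 → (10, 'gedggcfcdacd')
  20 → (1, 'geeffbdbegedggcfcdacd')
  21 → (13, 'ggcfcdacd')

SA = [19, 6, 8, 20, 17, 15, 21, 18, 7, 12, 11, 2, 3, 9, 5, 16, 4, 0, 14, 10, 1, 13]
rank  pair      lcp
   1  s[19:],s[6:]  0  ''
   2  s[6:],s[8:]  1  'b'
   3  s[8:],s[20:]  0  ''
   4  s[20:],s[17:]  2  'cd'
   5  s[17:],s[15:]  1  'c'
   6  s[15:],s[21:]  0  ''
   7  s[21:],s[18:]  1  'd'
   8  s[18:],s[7:]  1  'd'
   9  s[7:],s[12:]  1  'd'
  10  s[12:],s[11:]  0  ''
  11  s[11:],s[2:]  1  'e'
  12  s[2:],s[3:]  1  'e'
  13  s[3:],s[9:]  1  'e'
  14  s[9:],s[5:]  0  ''
  15  s[5:],s[16:]  1  'f'
  16  s[16:],s[4:]  1  'f'
  17  s[4:],s[0:]  1  'f'
  18  s[0:],s[14:]  0  ''
  19  s[14:],s[10:]  1  'g'
  20  s[10:],s[1:]  2  'ge'
  21  s[1:],s[13:]  1  'g'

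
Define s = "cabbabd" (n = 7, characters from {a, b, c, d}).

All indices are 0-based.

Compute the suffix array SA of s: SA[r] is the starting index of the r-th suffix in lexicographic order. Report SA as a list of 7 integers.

[1, 4, 3, 2, 5, 0, 6]

rank | idx | suffix
   0 |   1 | abbabd
   1 |   4 | abd
   2 |   3 | babd
   3 |   2 | bbabd
   4 |   5 | bd
   5 |   0 | cabbabd
   6 |   6 | d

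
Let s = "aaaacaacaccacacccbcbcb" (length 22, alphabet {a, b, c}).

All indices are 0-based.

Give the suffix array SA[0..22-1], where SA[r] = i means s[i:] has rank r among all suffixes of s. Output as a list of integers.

[0, 1, 2, 5, 3, 6, 11, 8, 13, 21, 19, 17, 4, 10, 7, 12, 20, 18, 16, 9, 15, 14]

rank | idx | suffix
   0 |   0 | aaaacaacaccacacccbcbcb
   1 |   1 | aaacaacaccacacccbcbcb
   2 |   2 | aacaacaccacacccbcbcb
   3 |   5 | aacaccacacccbcbcb
   4 |   3 | acaacaccacacccbcbcb
   5 |   6 | acaccacacccbcbcb
   6 |  11 | acacccbcbcb
   7 |   8 | accacacccbcbcb
   8 |  13 | acccbcbcb
   9 |  21 | b
  10 |  19 | bcb
  11 |  17 | bcbcb
  12 |   4 | caacaccacacccbcbcb
  13 |  10 | cacacccbcbcb
  14 |   7 | caccacacccbcbcb
  15 |  12 | cacccbcbcb
  16 |  20 | cb
  17 |  18 | cbcb
  18 |  16 | cbcbcb
  19 |   9 | ccacacccbcbcb
  20 |  15 | ccbcbcb
  21 |  14 | cccbcbcb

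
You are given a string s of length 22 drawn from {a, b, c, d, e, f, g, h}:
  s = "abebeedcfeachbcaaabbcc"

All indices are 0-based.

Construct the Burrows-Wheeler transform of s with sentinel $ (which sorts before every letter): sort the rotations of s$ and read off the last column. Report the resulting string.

ccaa$eahbaecbbdaefbebcc

rank  rotation                 last
    0  $abebeedcfeachbcaaabbcc  c
    1  aaabbcc$abebeedcfeachbc  c
    2  aabbcc$abebeedcfeachbca  a
    3  abbcc$abebeedcfeachbcaa  a
    4  abebeedcfeachbcaaabbcc$  $
    5  achbcaaabbcc$abebeedcfe  e
    6  bbcc$abebeedcfeachbcaaa  a
    7  bcaaabbcc$abebeedcfeach  h
    8  bcc$abebeedcfeachbcaaab  b
    9  bebeedcfeachbcaaabbcc$a  a
   10  beedcfeachbcaaabbcc$abe  e
   11  c$abebeedcfeachbcaaabbc  c
   12  caaabbcc$abebeedcfeachb  b
   13  cc$abebeedcfeachbcaaabb  b
   14  cfeachbcaaabbcc$abebeed  d
   15  chbcaaabbcc$abebeedcfea  a
   16  dcfeachbcaaabbcc$abebee  e
   17  eachbcaaabbcc$abebeedcf  f
   18  ebeedcfeachbcaaabbcc$ab  b
   19  edcfeachbcaaabbcc$abebe  e
   20  eedcfeachbcaaabbcc$abeb  b
   21  feachbcaaabbcc$abebeedc  c
   22  hbcaaabbcc$abebeedcfeac  c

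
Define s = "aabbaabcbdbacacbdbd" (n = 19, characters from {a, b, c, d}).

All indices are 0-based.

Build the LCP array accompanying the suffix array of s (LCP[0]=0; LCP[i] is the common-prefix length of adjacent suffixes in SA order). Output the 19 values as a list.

[0, 3, 1, 2, 1, 2, 0, 2, 1, 1, 1, 2, 3, 0, 1, 4, 0, 1, 2]

sorted suffixes:
  #0 SA[0]=0  'aabbaabcbdbacacbdbd'
  #1 SA[1]=4  'aabcbdbacacbdbd'
  #2 SA[2]=1  'abbaabcbdbacacbdbd'
  #3 SA[3]=5  'abcbdbacacbdbd'
  #4 SA[4]=11  'acacbdbd'
  #5 SA[5]=13  'acbdbd'
  #6 SA[6]=3  'baabcbdbacacbdbd'
  #7 SA[7]=10  'bacacbdbd'
  #8 SA[8]=2  'bbaabcbdbacacbdbd'
  #9 SA[9]=6  'bcbdbacacbdbd'
  #10 SA[10]=17  'bd'
  #11 SA[11]=8  'bdbacacbdbd'
  #12 SA[12]=15  'bdbd'
  #13 SA[13]=12  'cacbdbd'
  #14 SA[14]=7  'cbdbacacbdbd'
  #15 SA[15]=14  'cbdbd'
  #16 SA[16]=18  'd'
  #17 SA[17]=9  'dbacacbdbd'
  #18 SA[18]=16  'dbd'

SA = [0, 4, 1, 5, 11, 13, 3, 10, 2, 6, 17, 8, 15, 12, 7, 14, 18, 9, 16]
rank  pair      lcp
   1  s[0:],s[4:]  3  'aab'
   2  s[4:],s[1:]  1  'a'
   3  s[1:],s[5:]  2  'ab'
   4  s[5:],s[11:]  1  'a'
   5  s[11:],s[13:]  2  'ac'
   6  s[13:],s[3:]  0  ''
   7  s[3:],s[10:]  2  'ba'
   8  s[10:],s[2:]  1  'b'
   9  s[2:],s[6:]  1  'b'
  10  s[6:],s[17:]  1  'b'
  11  s[17:],s[8:]  2  'bd'
  12  s[8:],s[15:]  3  'bdb'
  13  s[15:],s[12:]  0  ''
  14  s[12:],s[7:]  1  'c'
  15  s[7:],s[14:]  4  'cbdb'
  16  s[14:],s[18:]  0  ''
  17  s[18:],s[9:]  1  'd'
  18  s[9:],s[16:]  2  'db'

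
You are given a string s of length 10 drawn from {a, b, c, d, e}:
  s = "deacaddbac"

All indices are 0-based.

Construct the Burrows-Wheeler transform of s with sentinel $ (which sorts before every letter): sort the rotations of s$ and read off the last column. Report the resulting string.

cbecdaada$d

rank  rotation     last
    0  $deacaddbac  c
    1  ac$deacaddb  b
    2  acaddbac$de  e
    3  addbac$deac  c
    4  bac$deacadd  d
    5  c$deacaddba  a
    6  caddbac$dea  a
    7  dbac$deacad  d
    8  ddbac$deaca  a
    9  deacaddbac$  $
   10  eacaddbac$d  d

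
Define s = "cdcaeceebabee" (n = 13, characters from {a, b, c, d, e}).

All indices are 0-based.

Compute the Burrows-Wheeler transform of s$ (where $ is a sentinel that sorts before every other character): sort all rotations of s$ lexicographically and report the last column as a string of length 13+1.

rank  rotation        last
    0  $cdcaeceebabee  e
    1  abee$cdcaeceeb  b
    2  aeceebabee$cdc  c
    3  babee$cdcaecee  e
    4  bee$cdcaeceeba  a
    5  caeceebabee$cd  d
    6  cdcaeceebabee$  $
    7  ceebabee$cdcae  e
    8  dcaeceebabee$c  c
    9  e$cdcaeceebabe  e
   10  ebabee$cdcaece  e
   11  eceebabee$cdca  a
   12  ee$cdcaeceebab  b
   13  eebabee$cdcaec  c

ebcead$eceeabc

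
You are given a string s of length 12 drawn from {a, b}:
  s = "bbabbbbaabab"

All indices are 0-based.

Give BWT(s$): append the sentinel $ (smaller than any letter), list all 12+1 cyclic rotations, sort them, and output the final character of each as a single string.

bbbabababb$ba

rank  rotation       last
    0  $bbabbbbaabab  b
    1  aabab$bbabbbb  b
    2  ab$bbabbbbaab  b
    3  abab$bbabbbba  a
    4  abbbbaabab$bb  b
    5  b$bbabbbbaaba  a
    6  baabab$bbabbb  b
    7  bab$bbabbbbaa  a
    8  babbbbaabab$b  b
    9  bbaabab$bbabb  b
   10  bbabbbbaabab$  $
   11  bbbaabab$bbab  b
   12  bbbbaabab$bba  a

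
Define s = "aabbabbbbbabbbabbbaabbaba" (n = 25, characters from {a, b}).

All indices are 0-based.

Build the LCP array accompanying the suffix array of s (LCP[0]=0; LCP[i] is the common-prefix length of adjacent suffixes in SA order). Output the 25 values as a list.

[0, 1, 6, 1, 2, 5, 3, 5, 4, 0, 2, 2, 3, 6, 5, 1, 3, 4, 7, 6, 2, 4, 8, 3, 4]

rank | idx | suffix
   0 |  24 | a
   1 |  18 | aabbaba
   2 |   0 | aabbabbbbbabbbabbbaabbaba
   3 |  22 | aba
   4 |  19 | abbaba
   5 |   1 | abbabbbbbabbbabbbaabbaba
   6 |  14 | abbbaabbaba
   7 |  10 | abbbabbbaabbaba
   8 |   4 | abbbbbabbbabbbaabbaba
   9 |  23 | ba
  10 |  17 | baabbaba
  11 |  21 | baba
  12 |  13 | babbbaabbaba
  13 |   9 | babbbabbbaabbaba
  14 |   3 | babbbbbabbbabbbaabbaba
  15 |  16 | bbaabbaba
  16 |  20 | bbaba
  17 |  12 | bbabbbaabbaba
  18 |   8 | bbabbbabbbaabbaba
  19 |   2 | bbabbbbbabbbabbbaabbaba
  20 |  15 | bbbaabbaba
  21 |  11 | bbbabbbaabbaba
  22 |   7 | bbbabbbabbbaabbaba
  23 |   6 | bbbbabbbabbbaabbaba
  24 |   5 | bbbbbabbbabbbaabbaba

SA = [24, 18, 0, 22, 19, 1, 14, 10, 4, 23, 17, 21, 13, 9, 3, 16, 20, 12, 8, 2, 15, 11, 7, 6, 5]
rank  pair      lcp
   1  s[24:],s[18:]  1  'a'
   2  s[18:],s[0:]  6  'aabbab'
   3  s[0:],s[22:]  1  'a'
   4  s[22:],s[19:]  2  'ab'
   5  s[19:],s[1:]  5  'abbab'
   6  s[1:],s[14:]  3  'abb'
   7  s[14:],s[10:]  5  'abbba'
   8  s[10:],s[4:]  4  'abbb'
   9  s[4:],s[23:]  0  ''
  10  s[23:],s[17:]  2  'ba'
  11  s[17:],s[21:]  2  'ba'
  12  s[21:],s[13:]  3  'bab'
  13  s[13:],s[9:]  6  'babbba'
  14  s[9:],s[3:]  5  'babbb'
  15  s[3:],s[16:]  1  'b'
  16  s[16:],s[20:]  3  'bba'
  17  s[20:],s[12:]  4  'bbab'
  18  s[12:],s[8:]  7  'bbabbba'
  19  s[8:],s[2:]  6  'bbabbb'
  20  s[2:],s[15:]  2  'bb'
  21  s[15:],s[11:]  4  'bbba'
  22  s[11:],s[7:]  8  'bbbabbba'
  23  s[7:],s[6:]  3  'bbb'
  24  s[6:],s[5:]  4  'bbbb'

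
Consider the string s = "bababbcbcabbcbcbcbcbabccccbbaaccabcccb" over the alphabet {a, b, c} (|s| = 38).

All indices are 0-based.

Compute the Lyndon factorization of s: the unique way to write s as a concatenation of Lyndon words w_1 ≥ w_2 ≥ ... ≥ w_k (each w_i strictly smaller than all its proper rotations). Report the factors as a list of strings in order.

emit factor 1: 'b' (i=0, period=1)
emit factor 2: 'ababbcbcabbcbcbcbcbabccccbb' (i=1, period=27)
emit factor 3: 'aaccabcccb' (i=28, period=10)

["b", "ababbcbcabbcbcbcbcbabccccbb", "aaccabcccb"]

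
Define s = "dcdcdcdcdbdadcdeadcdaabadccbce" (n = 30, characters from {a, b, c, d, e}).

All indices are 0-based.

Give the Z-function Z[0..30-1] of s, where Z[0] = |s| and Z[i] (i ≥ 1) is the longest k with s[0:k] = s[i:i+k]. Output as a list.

[30, 0, 7, 0, 5, 0, 3, 0, 1, 0, 1, 0, 3, 0, 1, 0, 0, 3, 0, 1, 0, 0, 0, 0, 2, 0, 0, 0, 0, 0]

Z[0]=30
i=1: i≥r, start 0; Z[1]=0
i=2: i≥r, start 0; Z[2]=7 scan→box=[2,9)
i=3: min(r-i=6, Z[1]=0)=0; Z[3]=0
i=4: min(r-i=5, Z[2]=7)=5; Z[4]=5
i=5: min(r-i=4, Z[3]=0)=0; Z[5]=0
i=6: min(r-i=3, Z[4]=5)=3; Z[6]=3
i=7: min(r-i=2, Z[5]=0)=0; Z[7]=0
i=8: min(r-i=1, Z[6]=3)=1; Z[8]=1
i=9: i≥r, start 0; Z[9]=0
i=10: i≥r, start 0; Z[10]=1 scan→box=[10,11)
i=11: i≥r, start 0; Z[11]=0
i=12: i≥r, start 0; Z[12]=3 scan→box=[12,15)
i=13: min(r-i=2, Z[1]=0)=0; Z[13]=0
i=14: min(r-i=1, Z[2]=7)=1; Z[14]=1
i=15: i≥r, start 0; Z[15]=0
i=16: i≥r, start 0; Z[16]=0
i=17: i≥r, start 0; Z[17]=3 scan→box=[17,20)
i=18: min(r-i=2, Z[1]=0)=0; Z[18]=0
i=19: min(r-i=1, Z[2]=7)=1; Z[19]=1
i=20: i≥r, start 0; Z[20]=0
i=21: i≥r, start 0; Z[21]=0
i=22: i≥r, start 0; Z[22]=0
i=23: i≥r, start 0; Z[23]=0
i=24: i≥r, start 0; Z[24]=2 scan→box=[24,26)
i=25: min(r-i=1, Z[1]=0)=0; Z[25]=0
i=26: i≥r, start 0; Z[26]=0
i=27: i≥r, start 0; Z[27]=0
i=28: i≥r, start 0; Z[28]=0
i=29: i≥r, start 0; Z[29]=0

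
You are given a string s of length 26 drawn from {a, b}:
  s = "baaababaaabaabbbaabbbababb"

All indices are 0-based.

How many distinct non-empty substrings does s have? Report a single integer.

271

rank | idx | suffix
   0 |   7 | aaabaabbbaabbbababb
   1 |   1 | aaababaaabaabbbaabbbababb
   2 |   8 | aabaabbbaabbbababb
   3 |   2 | aababaaabaabbbaabbbababb
   4 |  11 | aabbbaabbbababb
   5 |  16 | aabbbababb
   6 |   5 | abaaabaabbbaabbbababb
   7 |   9 | abaabbbaabbbababb
   8 |   3 | ababaaabaabbbaabbbababb
   9 |  21 | ababb
  10 |  23 | abb
  11 |  12 | abbbaabbbababb
  12 |  17 | abbbababb
  13 |  25 | b
  14 |   6 | baaabaabbbaabbbababb
  15 |   0 | baaababaaabaabbbaabbbababb
  16 |  10 | baabbbaabbbababb
  17 |  15 | baabbbababb
  18 |   4 | babaaabaabbbaabbbababb
  19 |  20 | bababb
  20 |  22 | babb
  21 |  24 | bb
  22 |  14 | bbaabbbababb
  23 |  19 | bbababb
  24 |  13 | bbbaabbbababb
  25 |  18 | bbbababb

SA = [7, 1, 8, 2, 11, 16, 5, 9, 3, 21, 23, 12, 17, 25, 6, 0, 10, 15, 4, 20, 22, 24, 14, 19, 13, 18]
i: (SA[i-1],SA[i]) lcp shared
  1: (7,1) 5 'aaaba'
  2: (1,8) 2 'aa'
  3: (8,2) 4 'aaba'
  4: (2,11) 3 'aab'
  5: (11,16) 6 'aabbba'
  6: (16,5) 1 'a'
  7: (5,9) 4 'abaa'
  8: (9,3) 3 'aba'
  9: (3,21) 4 'abab'
  10: (21,23) 2 'ab'
  11: (23,12) 3 'abb'
  12: (12,17) 5 'abbba'
  13: (17,25) 0 ''
  14: (25,6) 1 'b'
  15: (6,0) 6 'baaaba'
  16: (0,10) 3 'baa'
  17: (10,15) 7 'baabbba'
  18: (15,4) 2 'ba'
  19: (4,20) 4 'baba'
  20: (20,22) 3 'bab'
  21: (22,24) 1 'b'
  22: (24,14) 2 'bb'
  23: (14,19) 3 'bba'
  24: (19,13) 2 'bb'
  25: (13,18) 4 'bbba'

n(n+1)/2 = 26·27/2 = 351
Σ LCP = 0 + 5 + 2 + 4 + 3 + 6 + 1 + 4 + 3 + 4 + 2 + 3 + 5 + 0 + 1 + 6 + 3 + 7 + 2 + 4 + 3 + 1 + 2 + 3 + 2 + 4 = 80
distinct = 351 − 80 = 271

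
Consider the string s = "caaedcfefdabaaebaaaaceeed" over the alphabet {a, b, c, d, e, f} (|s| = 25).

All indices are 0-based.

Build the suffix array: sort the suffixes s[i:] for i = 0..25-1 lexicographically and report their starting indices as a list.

rank→(start, suffix):
  0 → (16, 'aaaaceeed')
  1 → (17, 'aaaceeed')
  2 → (18, 'aaceeed')
  3 → (12, 'aaebaaaaceeed')
  4 → (1, 'aaedcfefdabaaebaaaaceeed')
  5 → (10, 'abaaebaaaaceeed')
  6 → (19, 'aceeed')
  7 → (13, 'aebaaaaceeed')
  8 → (2, 'aedcfefdabaaebaaaaceeed')
  9 → (15, 'baaaaceeed')
  10 → (11, 'baaebaaaaceeed')
  11 → (0, 'caaedcfefdabaaebaaaaceeed')
  12 → (20, 'ceeed')
  13 → (5, 'cfefdabaaebaaaaceeed')
  14 → (24, 'd')
  15 → (9, 'dabaaebaaaaceeed')
  16 → (4, 'dcfefdabaaebaaaaceeed')
  17 → (14, 'ebaaaaceeed')
  18 → (23, 'ed')
  19 → (3, 'edcfefdabaaebaaaaceeed')
  20 → (22, 'eed')
  21 → (21, 'eeed')
  22 → (7, 'efdabaaebaaaaceeed')
  23 → (8, 'fdabaaebaaaaceeed')
  24 → (6, 'fefdabaaebaaaaceeed')

[16, 17, 18, 12, 1, 10, 19, 13, 2, 15, 11, 0, 20, 5, 24, 9, 4, 14, 23, 3, 22, 21, 7, 8, 6]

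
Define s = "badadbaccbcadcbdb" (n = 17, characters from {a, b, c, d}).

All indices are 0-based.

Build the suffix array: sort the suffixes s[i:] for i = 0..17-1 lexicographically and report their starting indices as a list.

[6, 1, 3, 11, 16, 5, 0, 9, 14, 10, 8, 13, 7, 2, 15, 4, 12]

rank→(start, suffix):
  0 → (6, 'accbcadcbdb')
  1 → (1, 'adadbaccbcadcbdb')
  2 → (3, 'adbaccbcadcbdb')
  3 → (11, 'adcbdb')
  4 → (16, 'b')
  5 → (5, 'baccbcadcbdb')
  6 → (0, 'badadbaccbcadcbdb')
  7 → (9, 'bcadcbdb')
  8 → (14, 'bdb')
  9 → (10, 'cadcbdb')
  10 → (8, 'cbcadcbdb')
  11 → (13, 'cbdb')
  12 → (7, 'ccbcadcbdb')
  13 → (2, 'dadbaccbcadcbdb')
  14 → (15, 'db')
  15 → (4, 'dbaccbcadcbdb')
  16 → (12, 'dcbdb')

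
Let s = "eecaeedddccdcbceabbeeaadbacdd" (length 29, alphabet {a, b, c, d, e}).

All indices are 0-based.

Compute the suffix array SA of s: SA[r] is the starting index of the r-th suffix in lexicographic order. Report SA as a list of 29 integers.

[21, 16, 25, 22, 3, 24, 17, 13, 18, 2, 12, 9, 10, 26, 14, 28, 23, 11, 8, 27, 7, 6, 20, 15, 1, 5, 19, 0, 4]

rank→(start, suffix):
  0 → (21, 'aadbacdd')
  1 → (16, 'abbeeaadbacdd')
  2 → (25, 'acdd')
  3 → (22, 'adbacdd')
  4 → (3, 'aeedddccdcbceabbeeaadbacdd')
  5 → (24, 'bacdd')
  6 → (17, 'bbeeaadbacdd')
  7 → (13, 'bceabbeeaadbacdd')
  8 → (18, 'beeaadbacdd')
  9 → (2, 'caeedddccdcbceabbeeaadbacdd')
  10 → (12, 'cbceabbeeaadbacdd')
  11 → (9, 'ccdcbceabbeeaadbacdd')
  12 → (10, 'cdcbceabbeeaadbacdd')
  13 → (26, 'cdd')
  14 → (14, 'ceabbeeaadbacdd')
  15 → (28, 'd')
  16 → (23, 'dbacdd')
  17 → (11, 'dcbceabbeeaadbacdd')
  18 → (8, 'dccdcbceabbeeaadbacdd')
  19 → (27, 'dd')
  20 → (7, 'ddccdcbceabbeeaadbacdd')
  21 → (6, 'dddccdcbceabbeeaadbacdd')
  22 → (20, 'eaadbacdd')
  23 → (15, 'eabbeeaadbacdd')
  24 → (1, 'ecaeedddccdcbceabbeeaadbacdd')
  25 → (5, 'edddccdcbceabbeeaadbacdd')
  26 → (19, 'eeaadbacdd')
  27 → (0, 'eecaeedddccdcbceabbeeaadbacdd')
  28 → (4, 'eedddccdcbceabbeeaadbacdd')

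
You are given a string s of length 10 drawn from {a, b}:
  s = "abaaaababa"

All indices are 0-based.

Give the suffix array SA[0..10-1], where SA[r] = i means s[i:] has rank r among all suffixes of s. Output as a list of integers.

rank | idx | suffix
   0 |   9 | a
   1 |   2 | aaaababa
   2 |   3 | aaababa
   3 |   4 | aababa
   4 |   7 | aba
   5 |   0 | abaaaababa
   6 |   5 | ababa
   7 |   8 | ba
   8 |   1 | baaaababa
   9 |   6 | baba

[9, 2, 3, 4, 7, 0, 5, 8, 1, 6]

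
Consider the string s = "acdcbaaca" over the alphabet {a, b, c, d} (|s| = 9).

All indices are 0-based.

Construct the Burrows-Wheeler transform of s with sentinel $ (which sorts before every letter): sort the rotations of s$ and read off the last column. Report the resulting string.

acba$cadac

rank  rotation    last
    0  $acdcbaaca  a
    1  a$acdcbaac  c
    2  aaca$acdcb  b
    3  aca$acdcba  a
    4  acdcbaaca$  $
    5  baaca$acdc  c
    6  ca$acdcbaa  a
    7  cbaaca$acd  d
    8  cdcbaaca$a  a
    9  dcbaaca$ac  c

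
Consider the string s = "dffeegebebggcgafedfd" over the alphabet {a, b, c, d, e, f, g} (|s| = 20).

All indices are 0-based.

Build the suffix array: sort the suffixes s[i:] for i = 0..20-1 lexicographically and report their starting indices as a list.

rank→(start, suffix):
  0 → (14, 'afedfd')
  1 → (7, 'bebggcgafedfd')
  2 → (9, 'bggcgafedfd')
  3 → (12, 'cgafedfd')
  4 → (19, 'd')
  5 → (17, 'dfd')
  6 → (0, 'dffeegebebggcgafedfd')
  7 → (6, 'ebebggcgafedfd')
  8 → (8, 'ebggcgafedfd')
  9 → (16, 'edfd')
  10 → (3, 'eegebebggcgafedfd')
  11 → (4, 'egebebggcgafedfd')
  12 → (18, 'fd')
  13 → (15, 'fedfd')
  14 → (2, 'feegebebggcgafedfd')
  15 → (1, 'ffeegebebggcgafedfd')
  16 → (13, 'gafedfd')
  17 → (11, 'gcgafedfd')
  18 → (5, 'gebebggcgafedfd')
  19 → (10, 'ggcgafedfd')

[14, 7, 9, 12, 19, 17, 0, 6, 8, 16, 3, 4, 18, 15, 2, 1, 13, 11, 5, 10]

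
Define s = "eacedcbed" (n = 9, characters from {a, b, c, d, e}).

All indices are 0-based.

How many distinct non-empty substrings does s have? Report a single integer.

rank→(start, suffix):
  0 → (1, 'acedcbed')
  1 → (6, 'bed')
  2 → (5, 'cbed')
  3 → (2, 'cedcbed')
  4 → (8, 'd')
  5 → (4, 'dcbed')
  6 → (0, 'eacedcbed')
  7 → (7, 'ed')
  8 → (3, 'edcbed')

SA = [1, 6, 5, 2, 8, 4, 0, 7, 3]
rank  pair      lcp
   1  s[1:],s[6:]  0  ''
   2  s[6:],s[5:]  0  ''
   3  s[5:],s[2:]  1  'c'
   4  s[2:],s[8:]  0  ''
   5  s[8:],s[4:]  1  'd'
   6  s[4:],s[0:]  0  ''
   7  s[0:],s[7:]  1  'e'
   8  s[7:],s[3:]  2  'ed'

n(n+1)/2 = 9·10/2 = 45
Σ LCP = 0 + 0 + 0 + 1 + 0 + 1 + 0 + 1 + 2 = 5
distinct = 45 − 5 = 40

40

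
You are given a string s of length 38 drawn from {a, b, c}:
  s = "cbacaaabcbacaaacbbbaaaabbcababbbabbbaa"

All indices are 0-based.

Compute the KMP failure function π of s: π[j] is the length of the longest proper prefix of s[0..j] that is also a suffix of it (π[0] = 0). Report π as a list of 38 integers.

[0, 0, 0, 1, 0, 0, 0, 0, 1, 2, 3, 4, 5, 6, 7, 1, 2, 0, 0, 0, 0, 0, 0, 0, 0, 1, 0, 0, 0, 0, 0, 0, 0, 0, 0, 0, 0, 0]

π[0] = 0
j=1 s[j]='b': π[1]=0 (border '')
j=2 s[j]='a': π[2]=0 (border '')
j=3 s[j]='c': π[3]=1 (border 'c')
j=4 s[j]='a': k: 1→0; π[4]=0 (border '')
j=5 s[j]='a': π[5]=0 (border '')
j=6 s[j]='a': π[6]=0 (border '')
j=7 s[j]='b': π[7]=0 (border '')
j=8 s[j]='c': π[8]=1 (border 'c')
j=9 s[j]='b': π[9]=2 (border 'cb')
j=10 s[j]='a': π[10]=3 (border 'cba')
j=11 s[j]='c': π[11]=4 (border 'cbac')
j=12 s[j]='a': π[12]=5 (border 'cbaca')
j=13 s[j]='a': π[13]=6 (border 'cbacaa')
j=14 s[j]='a': π[14]=7 (border 'cbacaaa')
j=15 s[j]='c': k: 7→0; π[15]=1 (border 'c')
j=16 s[j]='b': π[16]=2 (border 'cb')
j=17 s[j]='b': k: 2→0; π[17]=0 (border '')
j=18 s[j]='b': π[18]=0 (border '')
j=19 s[j]='a': π[19]=0 (border '')
j=20 s[j]='a': π[20]=0 (border '')
j=21 s[j]='a': π[21]=0 (border '')
j=22 s[j]='a': π[22]=0 (border '')
j=23 s[j]='b': π[23]=0 (border '')
j=24 s[j]='b': π[24]=0 (border '')
j=25 s[j]='c': π[25]=1 (border 'c')
j=26 s[j]='a': k: 1→0; π[26]=0 (border '')
j=27 s[j]='b': π[27]=0 (border '')
j=28 s[j]='a': π[28]=0 (border '')
j=29 s[j]='b': π[29]=0 (border '')
j=30 s[j]='b': π[30]=0 (border '')
j=31 s[j]='b': π[31]=0 (border '')
j=32 s[j]='a': π[32]=0 (border '')
j=33 s[j]='b': π[33]=0 (border '')
j=34 s[j]='b': π[34]=0 (border '')
j=35 s[j]='b': π[35]=0 (border '')
j=36 s[j]='a': π[36]=0 (border '')
j=37 s[j]='a': π[37]=0 (border '')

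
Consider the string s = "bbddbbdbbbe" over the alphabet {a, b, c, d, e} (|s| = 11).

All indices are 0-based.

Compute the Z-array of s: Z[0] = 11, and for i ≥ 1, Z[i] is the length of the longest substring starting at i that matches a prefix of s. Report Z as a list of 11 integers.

Z[0]=11
i=1: fresh scan; Z[1]=1 scan→box=[1,2)
i=2: fresh scan; Z[2]=0
i=3: fresh scan; Z[3]=0
i=4: fresh scan; Z[4]=3 scan→box=[4,7)
i=5: min(r-i=2, Z[1]=1)=1; Z[5]=1
i=6: min(r-i=1, Z[2]=0)=0; Z[6]=0
i=7: fresh scan; Z[7]=2 scan→box=[7,9)
i=8: min(r-i=1, Z[1]=1)=1; Z[8]=2 scan→box=[8,10)
i=9: min(r-i=1, Z[1]=1)=1; Z[9]=1
i=10: fresh scan; Z[10]=0

[11, 1, 0, 0, 3, 1, 0, 2, 2, 1, 0]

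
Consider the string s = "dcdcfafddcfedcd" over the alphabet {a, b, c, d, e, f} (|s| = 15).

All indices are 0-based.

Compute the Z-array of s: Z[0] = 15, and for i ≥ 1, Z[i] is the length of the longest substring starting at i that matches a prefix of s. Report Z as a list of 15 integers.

[15, 0, 2, 0, 0, 0, 0, 1, 2, 0, 0, 0, 3, 0, 1]

Z[0]=15
i=1: i≥r, start 0; Z[1]=0
i=2: i≥r, start 0; Z[2]=2 extend→box=[2,4)
i=3: min(r-i=1, Z[1]=0)=0; Z[3]=0
i=4: i≥r, start 0; Z[4]=0
i=5: i≥r, start 0; Z[5]=0
i=6: i≥r, start 0; Z[6]=0
i=7: i≥r, start 0; Z[7]=1 extend→box=[7,8)
i=8: i≥r, start 0; Z[8]=2 extend→box=[8,10)
i=9: min(r-i=1, Z[1]=0)=0; Z[9]=0
i=10: i≥r, start 0; Z[10]=0
i=11: i≥r, start 0; Z[11]=0
i=12: i≥r, start 0; Z[12]=3 extend→box=[12,15)
i=13: min(r-i=2, Z[1]=0)=0; Z[13]=0
i=14: min(r-i=1, Z[2]=2)=1; Z[14]=1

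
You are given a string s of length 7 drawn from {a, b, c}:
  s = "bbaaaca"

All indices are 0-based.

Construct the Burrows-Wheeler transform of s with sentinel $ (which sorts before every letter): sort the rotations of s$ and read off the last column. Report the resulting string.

rank  rotation  last
    0  $bbaaaca  a
    1  a$bbaaac  c
    2  aaaca$bb  b
    3  aaca$bba  a
    4  aca$bbaa  a
    5  baaaca$b  b
    6  bbaaaca$  $
    7  ca$bbaaa  a

acbaab$a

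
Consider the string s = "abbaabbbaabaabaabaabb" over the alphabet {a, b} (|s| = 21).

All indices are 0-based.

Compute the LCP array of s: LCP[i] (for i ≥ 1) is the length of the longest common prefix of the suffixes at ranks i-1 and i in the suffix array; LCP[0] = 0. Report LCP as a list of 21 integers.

rank→(start, suffix):
  0 → (8, 'aabaabaabaabb')
  1 → (11, 'aabaabaabb')
  2 → (14, 'aabaabb')
  3 → (17, 'aabb')
  4 → (3, 'aabbbaabaabaabaabb')
  5 → (9, 'abaabaabaabb')
  6 → (12, 'abaabaabb')
  7 → (15, 'abaabb')
  8 → (18, 'abb')
  9 → (0, 'abbaabbbaabaabaabaabb')
  10 → (4, 'abbbaabaabaabaabb')
  11 → (20, 'b')
  12 → (7, 'baabaabaabaabb')
  13 → (10, 'baabaabaabb')
  14 → (13, 'baabaabb')
  15 → (16, 'baabb')
  16 → (2, 'baabbbaabaabaabaabb')
  17 → (19, 'bb')
  18 → (6, 'bbaabaabaabaabb')
  19 → (1, 'bbaabbbaabaabaabaabb')
  20 → (5, 'bbbaabaabaabaabb')

SA = [8, 11, 14, 17, 3, 9, 12, 15, 18, 0, 4, 20, 7, 10, 13, 16, 2, 19, 6, 1, 5]
[i] adj suffixes → lcp
  [1] 8/11 → 9 ('aabaabaab')
  [2] 11/14 → 6 ('aabaab')
  [3] 14/17 → 3 ('aab')
  [4] 17/3 → 4 ('aabb')
  [5] 3/9 → 1 ('a')
  [6] 9/12 → 8 ('abaabaab')
  [7] 12/15 → 5 ('abaab')
  [8] 15/18 → 2 ('ab')
  [9] 18/0 → 3 ('abb')
  [10] 0/4 → 3 ('abb')
  [11] 4/20 → 0 ('')
  [12] 20/7 → 1 ('b')
  [13] 7/10 → 10 ('baabaabaab')
  [14] 10/13 → 7 ('baabaab')
  [15] 13/16 → 4 ('baab')
  [16] 16/2 → 5 ('baabb')
  [17] 2/19 → 1 ('b')
  [18] 19/6 → 2 ('bb')
  [19] 6/1 → 5 ('bbaab')
  [20] 1/5 → 2 ('bb')

[0, 9, 6, 3, 4, 1, 8, 5, 2, 3, 3, 0, 1, 10, 7, 4, 5, 1, 2, 5, 2]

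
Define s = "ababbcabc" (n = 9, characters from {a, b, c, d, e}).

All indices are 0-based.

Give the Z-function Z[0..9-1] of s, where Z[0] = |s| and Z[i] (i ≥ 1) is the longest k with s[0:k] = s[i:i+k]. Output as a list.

[9, 0, 2, 0, 0, 0, 2, 0, 0]

Z[0]=9
i=1: outside box; Z[1]=0
i=2: outside box; Z[2]=2 scan→box=[2,4)
i=3: min(r-i=1, Z[1]=0)=0; Z[3]=0
i=4: outside box; Z[4]=0
i=5: outside box; Z[5]=0
i=6: outside box; Z[6]=2 scan→box=[6,8)
i=7: min(r-i=1, Z[1]=0)=0; Z[7]=0
i=8: outside box; Z[8]=0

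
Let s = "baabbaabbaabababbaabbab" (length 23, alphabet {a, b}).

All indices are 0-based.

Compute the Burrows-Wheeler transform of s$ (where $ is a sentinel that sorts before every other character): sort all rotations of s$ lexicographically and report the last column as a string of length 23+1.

rank  rotation                  last
    0  $baabbaabbaabababbaabbab  b
    1  aabababbaabbab$baabbaabb  b
    2  aabbaabababbaabbab$baabb  b
    3  aabbaabbaabababbaabbab$b  b
    4  aabbab$baabbaabbaabababb  b
    5  ab$baabbaabbaabababbaabb  b
    6  abababbaabbab$baabbaabba  a
    7  ababbaabbab$baabbaabbaab  b
    8  abbaabababbaabbab$baabba  a
    9  abbaabbaabababbaabbab$ba  a
   10  abbaabbab$baabbaabbaabab  b
   11  abbab$baabbaabbaabababba  a
   12  b$baabbaabbaabababbaabba  a
   13  baabababbaabbab$baabbaab  b
   14  baabbaabababbaabbab$baab  b
   15  baabbaabbaabababbaabbab$  $
   16  baabbab$baabbaabbaababab  b
   17  bab$baabbaabbaabababbaab  b
   18  bababbaabbab$baabbaabbaa  a
   19  babbaabbab$baabbaabbaaba  a
   20  bbaabababbaabbab$baabbaa  a
   21  bbaabbaabababbaabbab$baa  a
   22  bbaabbab$baabbaabbaababa  a
   23  bbab$baabbaabbaabababbaa  a

bbbbbbabaabaabb$bbaaaaaa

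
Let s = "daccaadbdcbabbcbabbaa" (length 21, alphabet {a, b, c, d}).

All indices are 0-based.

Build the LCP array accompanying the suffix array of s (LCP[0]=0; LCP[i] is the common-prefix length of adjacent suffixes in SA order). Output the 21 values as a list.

sorted suffixes:
  #0 SA[0]=20  'a'
  #1 SA[1]=19  'aa'
  #2 SA[2]=4  'aadbdcbabbcbabbaa'
  #3 SA[3]=16  'abbaa'
  #4 SA[4]=11  'abbcbabbaa'
  #5 SA[5]=1  'accaadbdcbabbcbabbaa'
  #6 SA[6]=5  'adbdcbabbcbabbaa'
  #7 SA[7]=18  'baa'
  #8 SA[8]=15  'babbaa'
  #9 SA[9]=10  'babbcbabbaa'
  #10 SA[10]=17  'bbaa'
  #11 SA[11]=12  'bbcbabbaa'
  #12 SA[12]=13  'bcbabbaa'
  #13 SA[13]=7  'bdcbabbcbabbaa'
  #14 SA[14]=3  'caadbdcbabbcbabbaa'
  #15 SA[15]=14  'cbabbaa'
  #16 SA[16]=9  'cbabbcbabbaa'
  #17 SA[17]=2  'ccaadbdcbabbcbabbaa'
  #18 SA[18]=0  'daccaadbdcbabbcbabbaa'
  #19 SA[19]=6  'dbdcbabbcbabbaa'
  #20 SA[20]=8  'dcbabbcbabbaa'

SA = [20, 19, 4, 16, 11, 1, 5, 18, 15, 10, 17, 12, 13, 7, 3, 14, 9, 2, 0, 6, 8]
[i] adj suffixes → lcp
  [1] 20/19 → 1 ('a')
  [2] 19/4 → 2 ('aa')
  [3] 4/16 → 1 ('a')
  [4] 16/11 → 3 ('abb')
  [5] 11/1 → 1 ('a')
  [6] 1/5 → 1 ('a')
  [7] 5/18 → 0 ('')
  [8] 18/15 → 2 ('ba')
  [9] 15/10 → 4 ('babb')
  [10] 10/17 → 1 ('b')
  [11] 17/12 → 2 ('bb')
  [12] 12/13 → 1 ('b')
  [13] 13/7 → 1 ('b')
  [14] 7/3 → 0 ('')
  [15] 3/14 → 1 ('c')
  [16] 14/9 → 5 ('cbabb')
  [17] 9/2 → 1 ('c')
  [18] 2/0 → 0 ('')
  [19] 0/6 → 1 ('d')
  [20] 6/8 → 1 ('d')

[0, 1, 2, 1, 3, 1, 1, 0, 2, 4, 1, 2, 1, 1, 0, 1, 5, 1, 0, 1, 1]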